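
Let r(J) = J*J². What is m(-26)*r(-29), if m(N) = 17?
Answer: -414613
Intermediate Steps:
r(J) = J³
m(-26)*r(-29) = 17*(-29)³ = 17*(-24389) = -414613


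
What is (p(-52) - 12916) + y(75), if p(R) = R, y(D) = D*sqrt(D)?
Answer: -12968 + 375*sqrt(3) ≈ -12318.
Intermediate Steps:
y(D) = D**(3/2)
(p(-52) - 12916) + y(75) = (-52 - 12916) + 75**(3/2) = -12968 + 375*sqrt(3)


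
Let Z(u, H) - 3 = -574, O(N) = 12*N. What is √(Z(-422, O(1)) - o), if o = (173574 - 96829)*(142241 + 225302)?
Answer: I*√28207088106 ≈ 1.6795e+5*I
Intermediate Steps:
Z(u, H) = -571 (Z(u, H) = 3 - 574 = -571)
o = 28207087535 (o = 76745*367543 = 28207087535)
√(Z(-422, O(1)) - o) = √(-571 - 1*28207087535) = √(-571 - 28207087535) = √(-28207088106) = I*√28207088106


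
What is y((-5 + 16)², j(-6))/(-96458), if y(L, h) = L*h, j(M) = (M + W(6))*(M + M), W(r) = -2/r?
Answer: -4598/48229 ≈ -0.095337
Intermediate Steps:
j(M) = 2*M*(-⅓ + M) (j(M) = (M - 2/6)*(M + M) = (M - 2*⅙)*(2*M) = (M - ⅓)*(2*M) = (-⅓ + M)*(2*M) = 2*M*(-⅓ + M))
y((-5 + 16)², j(-6))/(-96458) = ((-5 + 16)²*((⅔)*(-6)*(-1 + 3*(-6))))/(-96458) = (11²*((⅔)*(-6)*(-1 - 18)))*(-1/96458) = (121*((⅔)*(-6)*(-19)))*(-1/96458) = (121*76)*(-1/96458) = 9196*(-1/96458) = -4598/48229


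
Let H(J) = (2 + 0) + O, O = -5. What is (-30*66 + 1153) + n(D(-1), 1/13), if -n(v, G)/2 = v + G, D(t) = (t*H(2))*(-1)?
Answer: -10675/13 ≈ -821.15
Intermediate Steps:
H(J) = -3 (H(J) = (2 + 0) - 5 = 2 - 5 = -3)
D(t) = 3*t (D(t) = (t*(-3))*(-1) = -3*t*(-1) = 3*t)
n(v, G) = -2*G - 2*v (n(v, G) = -2*(v + G) = -2*(G + v) = -2*G - 2*v)
(-30*66 + 1153) + n(D(-1), 1/13) = (-30*66 + 1153) + (-2/13 - 6*(-1)) = (-1980 + 1153) + (-2*1/13 - 2*(-3)) = -827 + (-2/13 + 6) = -827 + 76/13 = -10675/13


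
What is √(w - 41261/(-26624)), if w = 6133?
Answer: √4246482578/832 ≈ 78.323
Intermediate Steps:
√(w - 41261/(-26624)) = √(6133 - 41261/(-26624)) = √(6133 - 41261*(-1/26624)) = √(6133 + 41261/26624) = √(163326253/26624) = √4246482578/832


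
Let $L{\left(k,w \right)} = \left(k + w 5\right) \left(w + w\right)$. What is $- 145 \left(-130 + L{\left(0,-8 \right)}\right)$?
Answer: $-73950$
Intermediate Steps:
$L{\left(k,w \right)} = 2 w \left(k + 5 w\right)$ ($L{\left(k,w \right)} = \left(k + 5 w\right) 2 w = 2 w \left(k + 5 w\right)$)
$- 145 \left(-130 + L{\left(0,-8 \right)}\right) = - 145 \left(-130 + 2 \left(-8\right) \left(0 + 5 \left(-8\right)\right)\right) = - 145 \left(-130 + 2 \left(-8\right) \left(0 - 40\right)\right) = - 145 \left(-130 + 2 \left(-8\right) \left(-40\right)\right) = - 145 \left(-130 + 640\right) = \left(-145\right) 510 = -73950$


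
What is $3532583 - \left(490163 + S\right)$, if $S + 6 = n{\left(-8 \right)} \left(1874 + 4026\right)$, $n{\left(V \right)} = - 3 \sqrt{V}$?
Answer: $3042426 + 35400 i \sqrt{2} \approx 3.0424 \cdot 10^{6} + 50063.0 i$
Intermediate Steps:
$S = -6 - 35400 i \sqrt{2}$ ($S = -6 + - 3 \sqrt{-8} \left(1874 + 4026\right) = -6 + - 3 \cdot 2 i \sqrt{2} \cdot 5900 = -6 + - 6 i \sqrt{2} \cdot 5900 = -6 - 35400 i \sqrt{2} \approx -6.0 - 50063.0 i$)
$3532583 - \left(490163 + S\right) = 3532583 - \left(490157 - 35400 i \sqrt{2}\right) = 3042426 + 35400 i \sqrt{2}$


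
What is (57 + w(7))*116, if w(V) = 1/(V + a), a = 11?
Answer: 59566/9 ≈ 6618.4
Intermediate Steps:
w(V) = 1/(11 + V) (w(V) = 1/(V + 11) = 1/(11 + V))
(57 + w(7))*116 = (57 + 1/(11 + 7))*116 = (57 + 1/18)*116 = (1027/18)*116 = 59566/9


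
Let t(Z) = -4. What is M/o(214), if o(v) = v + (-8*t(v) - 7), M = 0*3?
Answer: 0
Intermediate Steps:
M = 0
o(v) = 25 + v (o(v) = v + (-8*(-4) - 7) = v + (32 - 7) = v + 25 = 25 + v)
M/o(214) = 0/(25 + 214) = 0/239 = 0*(1/239) = 0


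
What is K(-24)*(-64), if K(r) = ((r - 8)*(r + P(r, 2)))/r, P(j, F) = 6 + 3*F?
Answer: 1024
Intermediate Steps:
K(r) = (-8 + r)*(12 + r)/r (K(r) = ((r - 8)*(r + (6 + 3*2)))/r = ((-8 + r)*(r + (6 + 6)))/r = ((-8 + r)*(r + 12))/r = ((-8 + r)*(12 + r))/r = (-8 + r)*(12 + r)/r)
K(-24)*(-64) = (4 - 24 - 96/(-24))*(-64) = (4 - 24 - 96*(-1/24))*(-64) = (4 - 24 + 4)*(-64) = -16*(-64) = 1024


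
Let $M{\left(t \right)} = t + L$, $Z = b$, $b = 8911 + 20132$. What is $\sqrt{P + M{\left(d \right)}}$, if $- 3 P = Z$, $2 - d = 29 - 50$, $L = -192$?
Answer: $5 i \sqrt{394} \approx 99.247 i$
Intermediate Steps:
$b = 29043$
$d = 23$ ($d = 2 - \left(29 - 50\right) = 2 - -21 = 2 + 21 = 23$)
$Z = 29043$
$M{\left(t \right)} = -192 + t$ ($M{\left(t \right)} = t - 192 = -192 + t$)
$P = -9681$ ($P = \left(- \frac{1}{3}\right) 29043 = -9681$)
$\sqrt{P + M{\left(d \right)}} = \sqrt{-9681 + \left(-192 + 23\right)} = \sqrt{-9681 - 169} = \sqrt{-9850} = 5 i \sqrt{394}$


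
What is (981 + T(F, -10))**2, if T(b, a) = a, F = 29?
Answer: 942841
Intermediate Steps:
(981 + T(F, -10))**2 = (981 - 10)**2 = 971**2 = 942841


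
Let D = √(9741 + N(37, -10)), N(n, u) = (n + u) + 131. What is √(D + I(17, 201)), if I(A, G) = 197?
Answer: √(197 + √9899) ≈ 17.219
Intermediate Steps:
N(n, u) = 131 + n + u
D = √9899 (D = √(9741 + (131 + 37 - 10)) = √(9741 + 158) = √9899 ≈ 99.494)
√(D + I(17, 201)) = √(√9899 + 197) = √(197 + √9899)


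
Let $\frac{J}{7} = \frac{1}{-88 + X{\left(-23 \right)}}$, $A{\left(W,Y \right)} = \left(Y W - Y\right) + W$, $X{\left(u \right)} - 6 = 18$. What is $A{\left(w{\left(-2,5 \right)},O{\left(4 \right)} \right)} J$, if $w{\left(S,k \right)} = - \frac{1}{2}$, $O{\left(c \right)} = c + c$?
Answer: $\frac{175}{128} \approx 1.3672$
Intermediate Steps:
$O{\left(c \right)} = 2 c$
$w{\left(S,k \right)} = - \frac{1}{2}$ ($w{\left(S,k \right)} = \left(-1\right) \frac{1}{2} = - \frac{1}{2}$)
$X{\left(u \right)} = 24$ ($X{\left(u \right)} = 6 + 18 = 24$)
$A{\left(W,Y \right)} = W - Y + W Y$ ($A{\left(W,Y \right)} = \left(W Y - Y\right) + W = \left(- Y + W Y\right) + W = W - Y + W Y$)
$J = - \frac{7}{64}$ ($J = \frac{7}{-88 + 24} = \frac{7}{-64} = 7 \left(- \frac{1}{64}\right) = - \frac{7}{64} \approx -0.10938$)
$A{\left(w{\left(-2,5 \right)},O{\left(4 \right)} \right)} J = \left(- \frac{1}{2} - 2 \cdot 4 - \frac{2 \cdot 4}{2}\right) \left(- \frac{7}{64}\right) = \left(- \frac{1}{2} - 8 - 4\right) \left(- \frac{7}{64}\right) = \left(- \frac{25}{2}\right) \left(- \frac{7}{64}\right) = \frac{175}{128}$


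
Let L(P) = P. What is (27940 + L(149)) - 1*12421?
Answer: 15668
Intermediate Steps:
(27940 + L(149)) - 1*12421 = (27940 + 149) - 1*12421 = 28089 - 12421 = 15668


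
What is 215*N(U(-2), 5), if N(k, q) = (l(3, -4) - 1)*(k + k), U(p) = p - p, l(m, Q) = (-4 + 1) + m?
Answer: 0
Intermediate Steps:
l(m, Q) = -3 + m
U(p) = 0
N(k, q) = -2*k (N(k, q) = ((-3 + 3) - 1)*(k + k) = (0 - 1)*(2*k) = -2*k)
215*N(U(-2), 5) = 215*(-2*0) = 215*0 = 0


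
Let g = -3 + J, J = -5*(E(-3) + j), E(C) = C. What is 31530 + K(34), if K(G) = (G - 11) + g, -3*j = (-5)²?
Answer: 94820/3 ≈ 31607.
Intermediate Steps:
j = -25/3 (j = -⅓*(-5)² = -⅓*25 = -25/3 ≈ -8.3333)
J = 170/3 (J = -5*(-3 - 25/3) = -5*(-34/3) = 170/3 ≈ 56.667)
g = 161/3 (g = -3 + 170/3 = 161/3 ≈ 53.667)
K(G) = 128/3 + G (K(G) = (G - 11) + 161/3 = (-11 + G) + 161/3 = 128/3 + G)
31530 + K(34) = 31530 + (128/3 + 34) = 31530 + 230/3 = 94820/3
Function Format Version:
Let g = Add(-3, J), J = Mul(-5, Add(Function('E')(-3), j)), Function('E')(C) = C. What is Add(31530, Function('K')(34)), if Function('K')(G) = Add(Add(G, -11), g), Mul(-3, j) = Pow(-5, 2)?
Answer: Rational(94820, 3) ≈ 31607.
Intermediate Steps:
j = Rational(-25, 3) (j = Mul(Rational(-1, 3), Pow(-5, 2)) = Mul(Rational(-1, 3), 25) = Rational(-25, 3) ≈ -8.3333)
J = Rational(170, 3) (J = Mul(-5, Add(-3, Rational(-25, 3))) = Mul(-5, Rational(-34, 3)) = Rational(170, 3) ≈ 56.667)
g = Rational(161, 3) (g = Add(-3, Rational(170, 3)) = Rational(161, 3) ≈ 53.667)
Function('K')(G) = Add(Rational(128, 3), G) (Function('K')(G) = Add(Add(G, -11), Rational(161, 3)) = Add(Add(-11, G), Rational(161, 3)) = Add(Rational(128, 3), G))
Add(31530, Function('K')(34)) = Add(31530, Add(Rational(128, 3), 34)) = Add(31530, Rational(230, 3)) = Rational(94820, 3)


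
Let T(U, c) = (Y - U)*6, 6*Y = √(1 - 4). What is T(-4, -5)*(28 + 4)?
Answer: 768 + 32*I*√3 ≈ 768.0 + 55.426*I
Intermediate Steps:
Y = I*√3/6 (Y = √(1 - 4)/6 = √(-3)/6 = (I*√3)/6 = I*√3/6 ≈ 0.28868*I)
T(U, c) = -6*U + I*√3 (T(U, c) = (I*√3/6 - U)*6 = (-U + I*√3/6)*6 = -6*U + I*√3)
T(-4, -5)*(28 + 4) = (-6*(-4) + I*√3)*(28 + 4) = (24 + I*√3)*32 = 768 + 32*I*√3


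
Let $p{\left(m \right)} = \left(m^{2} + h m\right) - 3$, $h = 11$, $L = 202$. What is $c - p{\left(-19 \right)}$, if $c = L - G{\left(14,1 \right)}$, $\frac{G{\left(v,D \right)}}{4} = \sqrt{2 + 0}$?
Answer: $53 - 4 \sqrt{2} \approx 47.343$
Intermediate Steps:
$p{\left(m \right)} = -3 + m^{2} + 11 m$ ($p{\left(m \right)} = \left(m^{2} + 11 m\right) - 3 = -3 + m^{2} + 11 m$)
$G{\left(v,D \right)} = 4 \sqrt{2}$ ($G{\left(v,D \right)} = 4 \sqrt{2 + 0} = 4 \sqrt{2}$)
$c = 202 - 4 \sqrt{2} \approx 196.34$
$c - p{\left(-19 \right)} = \left(202 - 4 \sqrt{2}\right) - \left(-3 + \left(-19\right)^{2} + 11 \left(-19\right)\right) = \left(202 - 4 \sqrt{2}\right) - \left(-3 + 361 - 209\right) = \left(202 - 4 \sqrt{2}\right) - 149 = 53 - 4 \sqrt{2}$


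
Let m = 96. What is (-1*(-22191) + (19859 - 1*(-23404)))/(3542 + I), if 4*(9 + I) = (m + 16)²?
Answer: 21818/2223 ≈ 9.8147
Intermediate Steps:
I = 3127 (I = -9 + (96 + 16)²/4 = -9 + (¼)*112² = -9 + (¼)*12544 = -9 + 3136 = 3127)
(-1*(-22191) + (19859 - 1*(-23404)))/(3542 + I) = (-1*(-22191) + (19859 - 1*(-23404)))/(3542 + 3127) = (22191 + (19859 + 23404))/6669 = (22191 + 43263)*(1/6669) = 65454*(1/6669) = 21818/2223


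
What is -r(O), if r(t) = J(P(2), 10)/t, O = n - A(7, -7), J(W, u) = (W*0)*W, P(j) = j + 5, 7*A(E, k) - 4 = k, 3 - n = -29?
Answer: 0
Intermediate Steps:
n = 32 (n = 3 - 1*(-29) = 3 + 29 = 32)
A(E, k) = 4/7 + k/7
P(j) = 5 + j
J(W, u) = 0 (J(W, u) = 0*W = 0)
O = 227/7 (O = 32 - (4/7 + (1/7)*(-7)) = 32 - (4/7 - 1) = 32 - 1*(-3/7) = 32 + 3/7 = 227/7 ≈ 32.429)
r(t) = 0 (r(t) = 0/t = 0)
-r(O) = -1*0 = 0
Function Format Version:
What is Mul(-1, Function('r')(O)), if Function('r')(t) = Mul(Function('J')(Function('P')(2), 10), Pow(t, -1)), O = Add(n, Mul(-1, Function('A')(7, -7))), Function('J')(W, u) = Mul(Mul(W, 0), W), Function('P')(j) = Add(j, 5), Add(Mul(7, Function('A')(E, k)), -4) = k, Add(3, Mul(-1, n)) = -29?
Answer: 0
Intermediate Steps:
n = 32 (n = Add(3, Mul(-1, -29)) = Add(3, 29) = 32)
Function('A')(E, k) = Add(Rational(4, 7), Mul(Rational(1, 7), k))
Function('P')(j) = Add(5, j)
Function('J')(W, u) = 0 (Function('J')(W, u) = Mul(0, W) = 0)
O = Rational(227, 7) (O = Add(32, Mul(-1, Add(Rational(4, 7), Mul(Rational(1, 7), -7)))) = Add(32, Mul(-1, Add(Rational(4, 7), -1))) = Add(32, Mul(-1, Rational(-3, 7))) = Add(32, Rational(3, 7)) = Rational(227, 7) ≈ 32.429)
Function('r')(t) = 0 (Function('r')(t) = Mul(0, Pow(t, -1)) = 0)
Mul(-1, Function('r')(O)) = Mul(-1, 0) = 0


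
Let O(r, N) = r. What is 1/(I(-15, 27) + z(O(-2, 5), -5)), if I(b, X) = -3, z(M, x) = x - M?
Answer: -⅙ ≈ -0.16667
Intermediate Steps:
1/(I(-15, 27) + z(O(-2, 5), -5)) = 1/(-3 + (-5 - 1*(-2))) = 1/(-3 + (-5 + 2)) = 1/(-3 - 3) = 1/(-6) = -⅙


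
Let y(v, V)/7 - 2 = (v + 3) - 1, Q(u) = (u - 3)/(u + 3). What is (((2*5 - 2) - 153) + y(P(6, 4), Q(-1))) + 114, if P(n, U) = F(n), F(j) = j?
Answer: 39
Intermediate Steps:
Q(u) = (-3 + u)/(3 + u)
P(n, U) = n
y(v, V) = 28 + 7*v (y(v, V) = 14 + 7*((v + 3) - 1) = 14 + 7*((3 + v) - 1) = 14 + 7*(2 + v) = 14 + (14 + 7*v) = 28 + 7*v)
(((2*5 - 2) - 153) + y(P(6, 4), Q(-1))) + 114 = (((2*5 - 2) - 153) + (28 + 7*6)) + 114 = (((10 - 2) - 153) + (28 + 42)) + 114 = ((8 - 153) + 70) + 114 = (-145 + 70) + 114 = -75 + 114 = 39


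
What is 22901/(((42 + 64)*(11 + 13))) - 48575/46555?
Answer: 188516251/23687184 ≈ 7.9586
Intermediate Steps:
22901/(((42 + 64)*(11 + 13))) - 48575/46555 = 22901/((106*24)) - 48575*1/46555 = 22901/2544 - 9715/9311 = 188516251/23687184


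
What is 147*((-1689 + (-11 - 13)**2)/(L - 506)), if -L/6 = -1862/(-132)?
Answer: 1799721/6497 ≈ 277.01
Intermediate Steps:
L = -931/11 (L = -(-11172)/(-132) = -(-11172)*(-1)/132 = -6*931/66 = -931/11 ≈ -84.636)
147*((-1689 + (-11 - 13)**2)/(L - 506)) = 147*((-1689 + (-11 - 13)**2)/(-931/11 - 506)) = 147*((-1689 + (-24)**2)/(-6497/11)) = 147*((-1689 + 576)*(-11/6497)) = 147*(-1113*(-11/6497)) = 147*(12243/6497) = 1799721/6497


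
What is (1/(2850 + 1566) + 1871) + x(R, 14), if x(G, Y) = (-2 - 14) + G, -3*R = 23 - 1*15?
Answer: 2726635/1472 ≈ 1852.3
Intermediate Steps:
R = -8/3 (R = -(23 - 1*15)/3 = -(23 - 15)/3 = -⅓*8 = -8/3 ≈ -2.6667)
x(G, Y) = -16 + G
(1/(2850 + 1566) + 1871) + x(R, 14) = (1/(2850 + 1566) + 1871) + (-16 - 8/3) = (1/4416 + 1871) - 56/3 = 8262337/4416 - 56/3 = 2726635/1472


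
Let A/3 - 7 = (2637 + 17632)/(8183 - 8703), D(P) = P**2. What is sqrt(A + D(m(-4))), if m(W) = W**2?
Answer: sqrt(10820290)/260 ≈ 12.652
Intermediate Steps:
A = -49887/520 (A = 21 + 3*((2637 + 17632)/(8183 - 8703)) = 21 + 3*(20269/(-520)) = 21 + 3*(20269*(-1/520)) = 21 + 3*(-20269/520) = 21 - 60807/520 = -49887/520 ≈ -95.937)
sqrt(A + D(m(-4))) = sqrt(-49887/520 + ((-4)**2)**2) = sqrt(-49887/520 + 16**2) = sqrt(-49887/520 + 256) = sqrt(83233/520) = sqrt(10820290)/260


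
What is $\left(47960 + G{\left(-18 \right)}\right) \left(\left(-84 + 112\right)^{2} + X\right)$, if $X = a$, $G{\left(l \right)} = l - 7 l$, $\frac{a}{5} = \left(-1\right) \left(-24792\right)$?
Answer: $5996194592$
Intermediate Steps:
$a = 123960$ ($a = 5 \left(\left(-1\right) \left(-24792\right)\right) = 5 \cdot 24792 = 123960$)
$G{\left(l \right)} = - 6 l$
$X = 123960$
$\left(47960 + G{\left(-18 \right)}\right) \left(\left(-84 + 112\right)^{2} + X\right) = \left(47960 - -108\right) \left(\left(-84 + 112\right)^{2} + 123960\right) = \left(47960 + 108\right) \left(28^{2} + 123960\right) = 48068 \left(784 + 123960\right) = 48068 \cdot 124744 = 5996194592$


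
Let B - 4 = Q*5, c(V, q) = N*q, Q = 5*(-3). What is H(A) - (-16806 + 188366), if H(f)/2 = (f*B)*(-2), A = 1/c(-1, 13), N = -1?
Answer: -2230564/13 ≈ -1.7158e+5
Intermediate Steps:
Q = -15
c(V, q) = -q
B = -71 (B = 4 - 15*5 = 4 - 75 = -71)
A = -1/13 (A = 1/(-1*13) = 1/(-13) = -1/13 ≈ -0.076923)
H(f) = 284*f (H(f) = 2*((f*(-71))*(-2)) = 2*(-71*f*(-2)) = 2*(142*f) = 284*f)
H(A) - (-16806 + 188366) = 284*(-1/13) - (-16806 + 188366) = -284/13 - 1*171560 = -284/13 - 171560 = -2230564/13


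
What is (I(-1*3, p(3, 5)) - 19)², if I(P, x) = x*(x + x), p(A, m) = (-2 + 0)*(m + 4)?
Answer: 395641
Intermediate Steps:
p(A, m) = -8 - 2*m (p(A, m) = -2*(4 + m) = -8 - 2*m)
I(P, x) = 2*x² (I(P, x) = x*(2*x) = 2*x²)
(I(-1*3, p(3, 5)) - 19)² = (2*(-8 - 2*5)² - 19)² = (2*(-8 - 10)² - 19)² = (2*(-18)² - 19)² = (2*324 - 19)² = (648 - 19)² = 629² = 395641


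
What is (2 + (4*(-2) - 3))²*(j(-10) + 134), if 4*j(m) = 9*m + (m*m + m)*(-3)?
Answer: 3564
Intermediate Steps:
j(m) = -3*m²/4 + 3*m/2 (j(m) = (9*m + (m*m + m)*(-3))/4 = (9*m + (m² + m)*(-3))/4 = (9*m + (m + m²)*(-3))/4 = (9*m + (-3*m - 3*m²))/4 = (-3*m² + 6*m)/4 = -3*m²/4 + 3*m/2)
(2 + (4*(-2) - 3))²*(j(-10) + 134) = (2 + (4*(-2) - 3))²*((¾)*(-10)*(2 - 1*(-10)) + 134) = (2 + (-8 - 3))²*((¾)*(-10)*(2 + 10) + 134) = (2 - 11)²*((¾)*(-10)*12 + 134) = (-9)²*(-90 + 134) = 81*44 = 3564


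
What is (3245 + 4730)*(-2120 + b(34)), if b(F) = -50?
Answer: -17305750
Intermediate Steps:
(3245 + 4730)*(-2120 + b(34)) = (3245 + 4730)*(-2120 - 50) = 7975*(-2170) = -17305750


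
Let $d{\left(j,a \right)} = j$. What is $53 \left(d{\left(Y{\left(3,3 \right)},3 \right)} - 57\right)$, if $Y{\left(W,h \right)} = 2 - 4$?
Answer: $-3127$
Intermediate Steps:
$Y{\left(W,h \right)} = -2$
$53 \left(d{\left(Y{\left(3,3 \right)},3 \right)} - 57\right) = 53 \left(-2 - 57\right) = 53 \left(-59\right) = -3127$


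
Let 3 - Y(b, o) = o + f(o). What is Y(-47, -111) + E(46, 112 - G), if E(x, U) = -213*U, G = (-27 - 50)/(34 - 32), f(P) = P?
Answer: -63663/2 ≈ -31832.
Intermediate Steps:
G = -77/2 ≈ -38.500
Y(b, o) = 3 - 2*o (Y(b, o) = 3 - (o + o) = 3 - 2*o)
Y(-47, -111) + E(46, 112 - G) = (3 - 2*(-111)) - 213*(112 - 1*(-77/2)) = (3 + 222) - 213*(112 + 77/2) = 225 - 213*301/2 = 225 - 64113/2 = -63663/2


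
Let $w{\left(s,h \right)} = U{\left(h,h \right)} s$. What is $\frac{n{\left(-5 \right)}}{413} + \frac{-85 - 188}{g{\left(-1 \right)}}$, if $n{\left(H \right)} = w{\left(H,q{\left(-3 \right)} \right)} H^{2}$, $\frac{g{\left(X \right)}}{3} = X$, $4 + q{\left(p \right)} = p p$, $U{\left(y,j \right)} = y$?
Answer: $\frac{36958}{413} \approx 89.487$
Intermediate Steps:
$q{\left(p \right)} = -4 + p^{2}$ ($q{\left(p \right)} = -4 + p p = -4 + p^{2}$)
$w{\left(s,h \right)} = h s$
$g{\left(X \right)} = 3 X$
$n{\left(H \right)} = 5 H^{3}$ ($n{\left(H \right)} = \left(-4 + \left(-3\right)^{2}\right) H H^{2} = \left(-4 + 9\right) H H^{2} = 5 H H^{2} = 5 H^{3}$)
$\frac{n{\left(-5 \right)}}{413} + \frac{-85 - 188}{g{\left(-1 \right)}} = \frac{5 \left(-5\right)^{3}}{413} + \frac{-85 - 188}{3 \left(-1\right)} = 5 \left(-125\right) \frac{1}{413} + \frac{-85 - 188}{-3} = \left(-625\right) \frac{1}{413} - -91 = - \frac{625}{413} + 91 = \frac{36958}{413}$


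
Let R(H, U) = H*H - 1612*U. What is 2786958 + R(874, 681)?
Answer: 2453062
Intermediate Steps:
R(H, U) = H**2 - 1612*U
2786958 + R(874, 681) = 2786958 + (874**2 - 1612*681) = 2786958 + (763876 - 1097772) = 2786958 - 333896 = 2453062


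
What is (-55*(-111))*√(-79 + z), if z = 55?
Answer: 12210*I*√6 ≈ 29908.0*I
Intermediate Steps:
(-55*(-111))*√(-79 + z) = (-55*(-111))*√(-79 + 55) = 6105*√(-24) = 6105*(2*I*√6) = 12210*I*√6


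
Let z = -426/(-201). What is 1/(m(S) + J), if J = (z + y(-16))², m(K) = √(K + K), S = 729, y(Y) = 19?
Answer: 8987988025/3979524616207 - 544080267*√2/3979524616207 ≈ 0.0020652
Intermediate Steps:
z = 142/67 (z = -426*(-1/201) = 142/67 ≈ 2.1194)
m(K) = √2*√K (m(K) = √(2*K) = √2*√K)
J = 2002225/4489 (J = (142/67 + 19)² = (1415/67)² = 2002225/4489 ≈ 446.03)
1/(m(S) + J) = 1/(√2*√729 + 2002225/4489) = 1/(√2*27 + 2002225/4489) = 1/(27*√2 + 2002225/4489) = 1/(2002225/4489 + 27*√2)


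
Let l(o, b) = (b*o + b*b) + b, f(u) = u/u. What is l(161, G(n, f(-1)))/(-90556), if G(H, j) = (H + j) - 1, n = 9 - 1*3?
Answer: -252/22639 ≈ -0.011131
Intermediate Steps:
f(u) = 1
n = 6 (n = 9 - 3 = 6)
G(H, j) = -1 + H + j
l(o, b) = b + b**2 + b*o (l(o, b) = (b*o + b**2) + b = (b**2 + b*o) + b = b + b**2 + b*o)
l(161, G(n, f(-1)))/(-90556) = ((-1 + 6 + 1)*(1 + (-1 + 6 + 1) + 161))/(-90556) = (6*(1 + 6 + 161))*(-1/90556) = (6*168)*(-1/90556) = 1008*(-1/90556) = -252/22639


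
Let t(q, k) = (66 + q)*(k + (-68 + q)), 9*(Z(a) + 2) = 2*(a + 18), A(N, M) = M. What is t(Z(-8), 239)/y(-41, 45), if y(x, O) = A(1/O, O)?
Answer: 918436/3645 ≈ 251.97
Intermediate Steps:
y(x, O) = O
Z(a) = 2 + 2*a/9 (Z(a) = -2 + (2*(a + 18))/9 = -2 + (2*(18 + a))/9 = -2 + (36 + 2*a)/9 = -2 + (4 + 2*a/9) = 2 + 2*a/9)
t(q, k) = (66 + q)*(-68 + k + q)
t(Z(-8), 239)/y(-41, 45) = (-4488 + (2 + (2/9)*(-8))² - 2*(2 + (2/9)*(-8)) + 66*239 + 239*(2 + (2/9)*(-8)))/45 = (-4488 + (2 - 16/9)² - 2*(2 - 16/9) + 15774 + 239*(2 - 16/9))*(1/45) = (-4488 + (2/9)² - 2*2/9 + 15774 + 239*(2/9))*(1/45) = (-4488 + 4/81 - 4/9 + 15774 + 478/9)*(1/45) = (918436/81)*(1/45) = 918436/3645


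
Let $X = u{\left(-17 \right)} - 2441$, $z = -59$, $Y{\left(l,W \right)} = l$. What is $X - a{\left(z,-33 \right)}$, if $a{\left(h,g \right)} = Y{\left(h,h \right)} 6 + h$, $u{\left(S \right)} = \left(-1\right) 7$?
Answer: $-2035$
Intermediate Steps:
$u{\left(S \right)} = -7$
$X = -2448$ ($X = -7 - 2441 = -2448$)
$a{\left(h,g \right)} = 7 h$ ($a{\left(h,g \right)} = h 6 + h = 6 h + h = 7 h$)
$X - a{\left(z,-33 \right)} = -2448 - 7 \left(-59\right) = -2448 - -413 = -2448 + 413 = -2035$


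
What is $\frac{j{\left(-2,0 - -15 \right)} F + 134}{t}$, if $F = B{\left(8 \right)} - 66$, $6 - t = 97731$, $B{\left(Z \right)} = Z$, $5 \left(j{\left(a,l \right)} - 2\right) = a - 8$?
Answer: $- \frac{134}{97725} \approx -0.0013712$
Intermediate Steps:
$j{\left(a,l \right)} = \frac{2}{5} + \frac{a}{5}$ ($j{\left(a,l \right)} = 2 + \frac{a - 8}{5} = 2 + \frac{-8 + a}{5} = 2 + \left(- \frac{8}{5} + \frac{a}{5}\right) = \frac{2}{5} + \frac{a}{5}$)
$t = -97725$ ($t = 6 - 97731 = -97725$)
$F = -58$ ($F = 8 - 66 = -58$)
$\frac{j{\left(-2,0 - -15 \right)} F + 134}{t} = \frac{\left(\frac{2}{5} + \frac{1}{5} \left(-2\right)\right) \left(-58\right) + 134}{-97725} = \left(\left(\frac{2}{5} - \frac{2}{5}\right) \left(-58\right) + 134\right) \left(- \frac{1}{97725}\right) = \left(0 \left(-58\right) + 134\right) \left(- \frac{1}{97725}\right) = \left(0 + 134\right) \left(- \frac{1}{97725}\right) = 134 \left(- \frac{1}{97725}\right) = - \frac{134}{97725}$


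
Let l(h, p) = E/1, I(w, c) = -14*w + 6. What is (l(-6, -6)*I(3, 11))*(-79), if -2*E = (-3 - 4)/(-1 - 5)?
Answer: -1659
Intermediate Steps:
I(w, c) = 6 - 14*w
E = -7/12 (E = -(-3 - 4)/(2*(-1 - 5)) = -(-7)/(2*(-6)) = -(-7)*(-1)/(2*6) = -½*7/6 = -7/12 ≈ -0.58333)
l(h, p) = -7/12 (l(h, p) = -7/12/1 = 1*(-7/12) = -7/12)
(l(-6, -6)*I(3, 11))*(-79) = -7*(6 - 14*3)/12*(-79) = -7*(6 - 42)/12*(-79) = -7/12*(-36)*(-79) = 21*(-79) = -1659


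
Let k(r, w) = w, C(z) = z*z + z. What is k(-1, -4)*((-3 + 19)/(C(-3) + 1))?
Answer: -64/7 ≈ -9.1429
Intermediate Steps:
C(z) = z + z**2 (C(z) = z**2 + z = z + z**2)
k(-1, -4)*((-3 + 19)/(C(-3) + 1)) = -4*(-3 + 19)/(-3*(1 - 3) + 1) = -64/(-3*(-2) + 1) = -64/(6 + 1) = -64/7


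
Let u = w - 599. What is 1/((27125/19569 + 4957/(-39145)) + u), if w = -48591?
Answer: -766028505/37679977356358 ≈ -2.0330e-5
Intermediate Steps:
u = -49190 (u = -48591 - 599 = -49190)
1/((27125/19569 + 4957/(-39145)) + u) = 1/((27125/19569 + 4957/(-39145)) - 49190) = 1/((27125*(1/19569) + 4957*(-1/39145)) - 49190) = 1/((27125/19569 - 4957/39145) - 49190) = 1/(964804592/766028505 - 49190) = 1/(-37679977356358/766028505) = -766028505/37679977356358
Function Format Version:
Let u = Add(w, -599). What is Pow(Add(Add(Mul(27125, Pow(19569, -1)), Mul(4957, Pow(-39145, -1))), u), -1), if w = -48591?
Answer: Rational(-766028505, 37679977356358) ≈ -2.0330e-5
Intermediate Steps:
u = -49190 (u = Add(-48591, -599) = -49190)
Pow(Add(Add(Mul(27125, Pow(19569, -1)), Mul(4957, Pow(-39145, -1))), u), -1) = Pow(Add(Add(Mul(27125, Pow(19569, -1)), Mul(4957, Pow(-39145, -1))), -49190), -1) = Pow(Add(Add(Mul(27125, Rational(1, 19569)), Mul(4957, Rational(-1, 39145))), -49190), -1) = Pow(Add(Add(Rational(27125, 19569), Rational(-4957, 39145)), -49190), -1) = Pow(Add(Rational(964804592, 766028505), -49190), -1) = Pow(Rational(-37679977356358, 766028505), -1) = Rational(-766028505, 37679977356358)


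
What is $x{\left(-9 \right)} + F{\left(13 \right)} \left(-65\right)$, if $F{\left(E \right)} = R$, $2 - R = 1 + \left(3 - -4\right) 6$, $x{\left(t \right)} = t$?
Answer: $2656$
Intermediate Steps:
$R = -41$ ($R = 2 - \left(1 + \left(3 - -4\right) 6\right) = 2 - \left(1 + \left(3 + 4\right) 6\right) = 2 - \left(1 + 7 \cdot 6\right) = 2 - \left(1 + 42\right) = 2 - 43 = -41$)
$F{\left(E \right)} = -41$
$x{\left(-9 \right)} + F{\left(13 \right)} \left(-65\right) = -9 - -2665 = -9 + 2665 = 2656$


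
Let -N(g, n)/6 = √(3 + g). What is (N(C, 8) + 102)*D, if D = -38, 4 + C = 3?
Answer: -3876 + 228*√2 ≈ -3553.6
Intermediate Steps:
C = -1 (C = -4 + 3 = -1)
N(g, n) = -6*√(3 + g)
(N(C, 8) + 102)*D = (-6*√(3 - 1) + 102)*(-38) = (-6*√2 + 102)*(-38) = (102 - 6*√2)*(-38) = -3876 + 228*√2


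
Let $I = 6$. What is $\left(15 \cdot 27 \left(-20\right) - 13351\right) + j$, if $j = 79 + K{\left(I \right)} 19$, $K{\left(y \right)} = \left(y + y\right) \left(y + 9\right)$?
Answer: $-17952$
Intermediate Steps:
$K{\left(y \right)} = 2 y \left(9 + y\right)$
$j = 3499$ ($j = 79 + 2 \cdot 6 \left(9 + 6\right) 19 = 79 + 2 \cdot 6 \cdot 15 \cdot 19 = 79 + 180 \cdot 19 = 79 + 3420 = 3499$)
$\left(15 \cdot 27 \left(-20\right) - 13351\right) + j = \left(15 \cdot 27 \left(-20\right) - 13351\right) + 3499 = \left(405 \left(-20\right) - 13351\right) + 3499 = \left(-8100 - 13351\right) + 3499 = -21451 + 3499 = -17952$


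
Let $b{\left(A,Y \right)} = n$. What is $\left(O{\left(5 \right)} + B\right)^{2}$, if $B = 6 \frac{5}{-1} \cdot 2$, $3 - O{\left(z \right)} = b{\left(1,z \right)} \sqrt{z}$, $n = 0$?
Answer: $3249$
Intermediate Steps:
$b{\left(A,Y \right)} = 0$
$O{\left(z \right)} = 3$ ($O{\left(z \right)} = 3 - 0 \sqrt{z} = 3 - 0 = 3 + 0 = 3$)
$B = -60$ ($B = 6 \cdot 5 \left(-1\right) 2 = 6 \left(-5\right) 2 = \left(-30\right) 2 = -60$)
$\left(O{\left(5 \right)} + B\right)^{2} = \left(3 - 60\right)^{2} = \left(-57\right)^{2} = 3249$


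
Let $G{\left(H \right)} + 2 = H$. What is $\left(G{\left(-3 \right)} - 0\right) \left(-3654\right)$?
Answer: $18270$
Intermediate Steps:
$G{\left(H \right)} = -2 + H$
$\left(G{\left(-3 \right)} - 0\right) \left(-3654\right) = \left(\left(-2 - 3\right) - 0\right) \left(-3654\right) = \left(-5 + 0\right) \left(-3654\right) = \left(-5\right) \left(-3654\right) = 18270$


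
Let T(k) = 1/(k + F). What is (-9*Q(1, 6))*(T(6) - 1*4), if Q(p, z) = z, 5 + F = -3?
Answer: 243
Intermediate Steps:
F = -8 (F = -5 - 3 = -8)
T(k) = 1/(-8 + k) (T(k) = 1/(k - 8) = 1/(-8 + k))
(-9*Q(1, 6))*(T(6) - 1*4) = (-9*6)*(1/(-8 + 6) - 1*4) = -54*(1/(-2) - 4) = -54*(-½ - 4) = -54*(-9/2) = 243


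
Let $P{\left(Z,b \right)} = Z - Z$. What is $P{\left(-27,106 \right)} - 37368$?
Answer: $-37368$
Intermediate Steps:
$P{\left(Z,b \right)} = 0$
$P{\left(-27,106 \right)} - 37368 = 0 - 37368 = -37368$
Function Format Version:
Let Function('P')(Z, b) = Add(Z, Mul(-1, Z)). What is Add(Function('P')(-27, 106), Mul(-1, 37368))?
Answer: -37368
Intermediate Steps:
Function('P')(Z, b) = 0
Add(Function('P')(-27, 106), Mul(-1, 37368)) = Add(0, Mul(-1, 37368)) = Add(0, -37368) = -37368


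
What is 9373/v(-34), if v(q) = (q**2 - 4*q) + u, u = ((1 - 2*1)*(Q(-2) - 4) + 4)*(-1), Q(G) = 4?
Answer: 1339/184 ≈ 7.2772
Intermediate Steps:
u = -4 (u = ((1 - 2*1)*(4 - 4) + 4)*(-1) = ((1 - 2)*0 + 4)*(-1) = (-1*0 + 4)*(-1) = (0 + 4)*(-1) = 4*(-1) = -4)
v(q) = -4 + q**2 - 4*q (v(q) = (q**2 - 4*q) - 4 = -4 + q**2 - 4*q)
9373/v(-34) = 9373/(-4 + (-34)**2 - 4*(-34)) = 9373/(-4 + 1156 + 136) = 9373/1288 = 9373*(1/1288) = 1339/184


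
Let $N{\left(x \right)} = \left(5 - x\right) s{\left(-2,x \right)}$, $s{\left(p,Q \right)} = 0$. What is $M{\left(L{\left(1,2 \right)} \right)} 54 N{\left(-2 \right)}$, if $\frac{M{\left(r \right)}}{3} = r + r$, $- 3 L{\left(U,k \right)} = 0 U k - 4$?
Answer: $0$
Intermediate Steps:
$L{\left(U,k \right)} = \frac{4}{3}$ ($L{\left(U,k \right)} = - \frac{0 U k - 4}{3} = - \frac{0 k - 4}{3} = - \frac{0 - 4}{3} = \left(- \frac{1}{3}\right) \left(-4\right) = \frac{4}{3}$)
$M{\left(r \right)} = 6 r$ ($M{\left(r \right)} = 3 \left(r + r\right) = 3 \cdot 2 r = 6 r$)
$N{\left(x \right)} = 0$ ($N{\left(x \right)} = \left(5 - x\right) 0 = 0$)
$M{\left(L{\left(1,2 \right)} \right)} 54 N{\left(-2 \right)} = 6 \cdot \frac{4}{3} \cdot 54 \cdot 0 = 8 \cdot 54 \cdot 0 = 432 \cdot 0 = 0$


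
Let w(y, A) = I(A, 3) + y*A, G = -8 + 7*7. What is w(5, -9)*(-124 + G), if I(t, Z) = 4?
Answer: 3403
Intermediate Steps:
G = 41 (G = -8 + 49 = 41)
w(y, A) = 4 + A*y (w(y, A) = 4 + y*A = 4 + A*y)
w(5, -9)*(-124 + G) = (4 - 9*5)*(-124 + 41) = (4 - 45)*(-83) = -41*(-83) = 3403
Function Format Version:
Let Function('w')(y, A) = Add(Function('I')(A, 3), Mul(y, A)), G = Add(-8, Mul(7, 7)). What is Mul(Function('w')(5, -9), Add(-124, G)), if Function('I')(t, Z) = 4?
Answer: 3403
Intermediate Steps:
G = 41 (G = Add(-8, 49) = 41)
Function('w')(y, A) = Add(4, Mul(A, y)) (Function('w')(y, A) = Add(4, Mul(y, A)) = Add(4, Mul(A, y)))
Mul(Function('w')(5, -9), Add(-124, G)) = Mul(Add(4, Mul(-9, 5)), Add(-124, 41)) = Mul(Add(4, -45), -83) = Mul(-41, -83) = 3403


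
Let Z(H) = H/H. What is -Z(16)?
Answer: -1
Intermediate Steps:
Z(H) = 1
-Z(16) = -1*1 = -1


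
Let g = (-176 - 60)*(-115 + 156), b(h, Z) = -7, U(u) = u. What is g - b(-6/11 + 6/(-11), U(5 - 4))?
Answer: -9669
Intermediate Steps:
g = -9676 (g = -236*41 = -9676)
g - b(-6/11 + 6/(-11), U(5 - 4)) = -9676 - 1*(-7) = -9676 + 7 = -9669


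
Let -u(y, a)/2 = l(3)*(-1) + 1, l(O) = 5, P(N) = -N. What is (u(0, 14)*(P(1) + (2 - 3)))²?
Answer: 256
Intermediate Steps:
u(y, a) = 8 (u(y, a) = -2*(5*(-1) + 1) = -2*(-5 + 1) = -2*(-4) = 8)
(u(0, 14)*(P(1) + (2 - 3)))² = (8*(-1*1 + (2 - 3)))² = (8*(-1 - 1))² = (8*(-2))² = (-16)² = 256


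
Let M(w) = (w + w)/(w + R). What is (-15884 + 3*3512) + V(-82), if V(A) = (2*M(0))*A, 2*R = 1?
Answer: -5348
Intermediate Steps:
R = ½ (R = (½)*1 = ½ ≈ 0.50000)
M(w) = 2*w/(½ + w) (M(w) = (w + w)/(w + ½) = (2*w)/(½ + w) = 2*w/(½ + w))
V(A) = 0 (V(A) = (2*(4*0/(1 + 2*0)))*A = (2*(4*0/(1 + 0)))*A = (2*(4*0/1))*A = (2*(4*0*1))*A = (2*0)*A = 0*A = 0)
(-15884 + 3*3512) + V(-82) = (-15884 + 3*3512) + 0 = (-15884 + 10536) + 0 = -5348 + 0 = -5348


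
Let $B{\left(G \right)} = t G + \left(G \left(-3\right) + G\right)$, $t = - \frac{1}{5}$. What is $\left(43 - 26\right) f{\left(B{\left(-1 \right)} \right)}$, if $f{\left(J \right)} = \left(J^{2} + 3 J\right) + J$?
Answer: $\frac{5797}{25} \approx 231.88$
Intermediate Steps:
$t = - \frac{1}{5}$ ($t = \left(-1\right) \frac{1}{5} = - \frac{1}{5} \approx -0.2$)
$B{\left(G \right)} = - \frac{11 G}{5}$ ($B{\left(G \right)} = - \frac{G}{5} + \left(G \left(-3\right) + G\right) = - \frac{G}{5} + \left(- 3 G + G\right) = - \frac{G}{5} - 2 G = - \frac{11 G}{5}$)
$f{\left(J \right)} = J^{2} + 4 J$
$\left(43 - 26\right) f{\left(B{\left(-1 \right)} \right)} = \left(43 - 26\right) \left(- \frac{11}{5}\right) \left(-1\right) \left(4 - - \frac{11}{5}\right) = 17 \frac{11 \left(4 + \frac{11}{5}\right)}{5} = 17 \cdot \frac{11}{5} \cdot \frac{31}{5} = 17 \cdot \frac{341}{25} = \frac{5797}{25}$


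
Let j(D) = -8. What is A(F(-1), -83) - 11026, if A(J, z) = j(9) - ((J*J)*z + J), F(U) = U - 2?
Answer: -10284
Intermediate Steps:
F(U) = -2 + U
A(J, z) = -8 - J - z*J² (A(J, z) = -8 - ((J*J)*z + J) = -8 - (J²*z + J) = -8 - (z*J² + J) = -8 - (J + z*J²) = -8 + (-J - z*J²) = -8 - J - z*J²)
A(F(-1), -83) - 11026 = (-8 - (-2 - 1) - 1*(-83)*(-2 - 1)²) - 11026 = (-8 - 1*(-3) - 1*(-83)*(-3)²) - 11026 = (-8 + 3 - 1*(-83)*9) - 11026 = (-8 + 3 + 747) - 11026 = 742 - 11026 = -10284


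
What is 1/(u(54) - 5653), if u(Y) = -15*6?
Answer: -1/5743 ≈ -0.00017412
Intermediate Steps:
u(Y) = -90
1/(u(54) - 5653) = 1/(-90 - 5653) = 1/(-5743) = -1/5743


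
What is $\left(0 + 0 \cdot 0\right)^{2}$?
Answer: $0$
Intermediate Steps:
$\left(0 + 0 \cdot 0\right)^{2} = \left(0 + 0\right)^{2} = 0^{2} = 0$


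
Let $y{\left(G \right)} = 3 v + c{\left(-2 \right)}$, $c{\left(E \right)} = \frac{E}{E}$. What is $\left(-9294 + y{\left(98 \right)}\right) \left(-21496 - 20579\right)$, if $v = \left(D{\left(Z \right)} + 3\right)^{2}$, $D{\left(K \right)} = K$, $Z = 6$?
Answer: $380778750$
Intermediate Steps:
$c{\left(E \right)} = 1$
$v = 81$ ($v = \left(6 + 3\right)^{2} = 9^{2} = 81$)
$y{\left(G \right)} = 244$ ($y{\left(G \right)} = 3 \cdot 81 + 1 = 243 + 1 = 244$)
$\left(-9294 + y{\left(98 \right)}\right) \left(-21496 - 20579\right) = \left(-9294 + 244\right) \left(-21496 - 20579\right) = \left(-9050\right) \left(-42075\right) = 380778750$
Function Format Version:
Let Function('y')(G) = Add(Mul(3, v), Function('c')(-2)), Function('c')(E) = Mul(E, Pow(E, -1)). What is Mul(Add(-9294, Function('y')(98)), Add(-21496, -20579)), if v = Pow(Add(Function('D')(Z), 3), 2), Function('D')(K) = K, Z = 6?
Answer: 380778750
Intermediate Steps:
Function('c')(E) = 1
v = 81 (v = Pow(Add(6, 3), 2) = Pow(9, 2) = 81)
Function('y')(G) = 244 (Function('y')(G) = Add(Mul(3, 81), 1) = Add(243, 1) = 244)
Mul(Add(-9294, Function('y')(98)), Add(-21496, -20579)) = Mul(Add(-9294, 244), Add(-21496, -20579)) = Mul(-9050, -42075) = 380778750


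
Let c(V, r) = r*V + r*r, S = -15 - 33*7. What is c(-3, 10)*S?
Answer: -17220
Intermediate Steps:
S = -246 (S = -15 - 231 = -246)
c(V, r) = r² + V*r (c(V, r) = V*r + r² = r² + V*r)
c(-3, 10)*S = (10*(-3 + 10))*(-246) = (10*7)*(-246) = 70*(-246) = -17220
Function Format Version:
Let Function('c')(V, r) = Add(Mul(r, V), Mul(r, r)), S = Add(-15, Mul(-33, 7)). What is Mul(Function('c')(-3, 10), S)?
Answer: -17220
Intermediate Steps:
S = -246 (S = Add(-15, -231) = -246)
Function('c')(V, r) = Add(Pow(r, 2), Mul(V, r)) (Function('c')(V, r) = Add(Mul(V, r), Pow(r, 2)) = Add(Pow(r, 2), Mul(V, r)))
Mul(Function('c')(-3, 10), S) = Mul(Mul(10, Add(-3, 10)), -246) = Mul(Mul(10, 7), -246) = Mul(70, -246) = -17220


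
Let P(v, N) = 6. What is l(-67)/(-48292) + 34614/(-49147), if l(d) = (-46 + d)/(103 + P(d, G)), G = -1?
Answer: -182196588781/258701354716 ≈ -0.70427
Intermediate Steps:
l(d) = -46/109 + d/109 (l(d) = (-46 + d)/(103 + 6) = (-46 + d)/109 = (-46 + d)*(1/109) = -46/109 + d/109)
l(-67)/(-48292) + 34614/(-49147) = (-46/109 + (1/109)*(-67))/(-48292) + 34614/(-49147) = (-46/109 - 67/109)*(-1/48292) + 34614*(-1/49147) = -113/109*(-1/48292) - 34614/49147 = 113/5263828 - 34614/49147 = -182196588781/258701354716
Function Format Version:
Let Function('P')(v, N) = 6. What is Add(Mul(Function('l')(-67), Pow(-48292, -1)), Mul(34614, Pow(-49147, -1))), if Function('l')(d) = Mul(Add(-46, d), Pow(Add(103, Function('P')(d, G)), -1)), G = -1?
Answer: Rational(-182196588781, 258701354716) ≈ -0.70427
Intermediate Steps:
Function('l')(d) = Add(Rational(-46, 109), Mul(Rational(1, 109), d)) (Function('l')(d) = Mul(Add(-46, d), Pow(Add(103, 6), -1)) = Mul(Add(-46, d), Pow(109, -1)) = Mul(Add(-46, d), Rational(1, 109)) = Add(Rational(-46, 109), Mul(Rational(1, 109), d)))
Add(Mul(Function('l')(-67), Pow(-48292, -1)), Mul(34614, Pow(-49147, -1))) = Add(Mul(Add(Rational(-46, 109), Mul(Rational(1, 109), -67)), Pow(-48292, -1)), Mul(34614, Pow(-49147, -1))) = Add(Mul(Add(Rational(-46, 109), Rational(-67, 109)), Rational(-1, 48292)), Mul(34614, Rational(-1, 49147))) = Add(Mul(Rational(-113, 109), Rational(-1, 48292)), Rational(-34614, 49147)) = Add(Rational(113, 5263828), Rational(-34614, 49147)) = Rational(-182196588781, 258701354716)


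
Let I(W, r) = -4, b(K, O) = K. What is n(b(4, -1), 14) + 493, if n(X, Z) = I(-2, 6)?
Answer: 489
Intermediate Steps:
n(X, Z) = -4
n(b(4, -1), 14) + 493 = -4 + 493 = 489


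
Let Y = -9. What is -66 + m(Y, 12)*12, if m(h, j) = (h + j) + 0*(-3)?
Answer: -30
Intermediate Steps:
m(h, j) = h + j (m(h, j) = (h + j) + 0 = h + j)
-66 + m(Y, 12)*12 = -66 + (-9 + 12)*12 = -66 + 3*12 = -66 + 36 = -30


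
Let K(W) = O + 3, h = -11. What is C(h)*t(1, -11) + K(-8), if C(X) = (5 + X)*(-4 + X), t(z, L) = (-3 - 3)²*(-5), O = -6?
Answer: -16203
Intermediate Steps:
K(W) = -3 (K(W) = -6 + 3 = -3)
t(z, L) = -180 (t(z, L) = (-6)²*(-5) = 36*(-5) = -180)
C(X) = (-4 + X)*(5 + X)
C(h)*t(1, -11) + K(-8) = (-20 - 11 + (-11)²)*(-180) - 3 = (-20 - 11 + 121)*(-180) - 3 = 90*(-180) - 3 = -16200 - 3 = -16203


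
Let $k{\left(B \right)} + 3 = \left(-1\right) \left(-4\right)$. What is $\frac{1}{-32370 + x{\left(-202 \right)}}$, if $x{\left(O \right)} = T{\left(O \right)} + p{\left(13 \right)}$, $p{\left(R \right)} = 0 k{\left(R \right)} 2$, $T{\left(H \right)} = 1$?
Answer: $- \frac{1}{32369} \approx -3.0894 \cdot 10^{-5}$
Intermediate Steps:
$k{\left(B \right)} = 1$ ($k{\left(B \right)} = -3 - -4 = -3 + 4 = 1$)
$p{\left(R \right)} = 0$ ($p{\left(R \right)} = 0 \cdot 1 \cdot 2 = 0 \cdot 2 = 0$)
$x{\left(O \right)} = 1$ ($x{\left(O \right)} = 1 + 0 = 1$)
$\frac{1}{-32370 + x{\left(-202 \right)}} = \frac{1}{-32370 + 1} = \frac{1}{-32369} = - \frac{1}{32369}$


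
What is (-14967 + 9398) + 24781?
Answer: 19212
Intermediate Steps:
(-14967 + 9398) + 24781 = -5569 + 24781 = 19212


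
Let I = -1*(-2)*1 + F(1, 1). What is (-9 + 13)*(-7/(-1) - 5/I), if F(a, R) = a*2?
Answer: 23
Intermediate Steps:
F(a, R) = 2*a
I = 4 (I = -1*(-2)*1 + 2*1 = 2*1 + 2 = 2 + 2 = 4)
(-9 + 13)*(-7/(-1) - 5/I) = (-9 + 13)*(-7/(-1) - 5/4) = 4*(-7*(-1) - 5*1/4) = 4*(7 - 5/4) = 4*(23/4) = 23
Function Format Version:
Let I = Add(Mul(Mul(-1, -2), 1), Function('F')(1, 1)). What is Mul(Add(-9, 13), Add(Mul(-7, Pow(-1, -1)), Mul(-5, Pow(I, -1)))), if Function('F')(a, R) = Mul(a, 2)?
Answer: 23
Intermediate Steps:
Function('F')(a, R) = Mul(2, a)
I = 4 (I = Add(Mul(Mul(-1, -2), 1), Mul(2, 1)) = Add(Mul(2, 1), 2) = Add(2, 2) = 4)
Mul(Add(-9, 13), Add(Mul(-7, Pow(-1, -1)), Mul(-5, Pow(I, -1)))) = Mul(Add(-9, 13), Add(Mul(-7, Pow(-1, -1)), Mul(-5, Pow(4, -1)))) = Mul(4, Add(Mul(-7, -1), Mul(-5, Rational(1, 4)))) = Mul(4, Add(7, Rational(-5, 4))) = Mul(4, Rational(23, 4)) = 23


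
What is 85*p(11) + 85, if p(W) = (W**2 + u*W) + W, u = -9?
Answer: 2890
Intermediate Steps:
p(W) = W**2 - 8*W (p(W) = (W**2 - 9*W) + W = W**2 - 8*W)
85*p(11) + 85 = 85*(11*(-8 + 11)) + 85 = 85*(11*3) + 85 = 85*33 + 85 = 2805 + 85 = 2890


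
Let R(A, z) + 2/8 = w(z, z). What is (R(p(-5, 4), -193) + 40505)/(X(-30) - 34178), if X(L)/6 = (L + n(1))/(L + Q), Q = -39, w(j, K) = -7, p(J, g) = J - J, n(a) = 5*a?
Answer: -3725793/3144176 ≈ -1.1850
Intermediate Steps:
p(J, g) = 0
R(A, z) = -29/4 (R(A, z) = -¼ - 7 = -29/4)
X(L) = 6*(5 + L)/(-39 + L) (X(L) = 6*((L + 5*1)/(L - 39)) = 6*((L + 5)/(-39 + L)) = 6*((5 + L)/(-39 + L)) = 6*(5 + L)/(-39 + L))
(R(p(-5, 4), -193) + 40505)/(X(-30) - 34178) = (-29/4 + 40505)/(6*(5 - 30)/(-39 - 30) - 34178) = 161991/(4*(6*(-25)/(-69) - 34178)) = 161991/(4*(6*(-1/69)*(-25) - 34178)) = 161991/(4*(50/23 - 34178)) = 161991/(4*(-786044/23)) = (161991/4)*(-23/786044) = -3725793/3144176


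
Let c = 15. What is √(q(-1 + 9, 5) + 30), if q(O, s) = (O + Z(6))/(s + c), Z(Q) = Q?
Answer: √3070/10 ≈ 5.5408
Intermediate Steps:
q(O, s) = (6 + O)/(15 + s) (q(O, s) = (O + 6)/(s + 15) = (6 + O)/(15 + s))
√(q(-1 + 9, 5) + 30) = √((6 + (-1 + 9))/(15 + 5) + 30) = √((6 + 8)/20 + 30) = √((1/20)*14 + 30) = √(7/10 + 30) = √(307/10) = √3070/10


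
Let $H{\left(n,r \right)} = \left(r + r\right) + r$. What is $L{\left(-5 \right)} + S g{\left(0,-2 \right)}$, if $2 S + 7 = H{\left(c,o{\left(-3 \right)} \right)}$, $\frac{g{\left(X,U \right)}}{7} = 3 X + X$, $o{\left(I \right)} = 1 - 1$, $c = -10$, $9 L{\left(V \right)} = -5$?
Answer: $- \frac{5}{9} \approx -0.55556$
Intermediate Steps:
$L{\left(V \right)} = - \frac{5}{9}$ ($L{\left(V \right)} = \frac{1}{9} \left(-5\right) = - \frac{5}{9}$)
$o{\left(I \right)} = 0$ ($o{\left(I \right)} = 1 - 1 = 0$)
$H{\left(n,r \right)} = 3 r$ ($H{\left(n,r \right)} = 2 r + r = 3 r$)
$g{\left(X,U \right)} = 28 X$ ($g{\left(X,U \right)} = 7 \left(3 X + X\right) = 7 \cdot 4 X = 28 X$)
$S = - \frac{7}{2}$ ($S = - \frac{7}{2} + \frac{3 \cdot 0}{2} = - \frac{7}{2} + \frac{1}{2} \cdot 0 = - \frac{7}{2} + 0 = - \frac{7}{2} \approx -3.5$)
$L{\left(-5 \right)} + S g{\left(0,-2 \right)} = - \frac{5}{9} - \frac{7 \cdot 28 \cdot 0}{2} = - \frac{5}{9} - 0 = - \frac{5}{9} + 0 = - \frac{5}{9}$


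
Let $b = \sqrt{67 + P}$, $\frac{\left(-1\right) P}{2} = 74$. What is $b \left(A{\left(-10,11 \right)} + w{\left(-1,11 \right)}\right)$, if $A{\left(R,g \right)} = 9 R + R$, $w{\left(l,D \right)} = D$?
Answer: $- 801 i \approx - 801.0 i$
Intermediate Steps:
$P = -148$ ($P = \left(-2\right) 74 = -148$)
$A{\left(R,g \right)} = 10 R$
$b = 9 i$ ($b = \sqrt{67 - 148} = \sqrt{-81} = 9 i \approx 9.0 i$)
$b \left(A{\left(-10,11 \right)} + w{\left(-1,11 \right)}\right) = 9 i \left(10 \left(-10\right) + 11\right) = 9 i \left(-100 + 11\right) = 9 i \left(-89\right) = - 801 i$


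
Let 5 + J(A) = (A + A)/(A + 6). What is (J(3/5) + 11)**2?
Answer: 4624/121 ≈ 38.215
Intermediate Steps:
J(A) = -5 + 2*A/(6 + A) (J(A) = -5 + (A + A)/(A + 6) = -5 + (2*A)/(6 + A) = -5 + 2*A/(6 + A))
(J(3/5) + 11)**2 = (3*(-10 - 3/5)/(6 + 3/5) + 11)**2 = (3*(-10 - 3/5)/(6 + 3*(1/5)) + 11)**2 = (3*(-10 - 1*3/5)/(6 + 3/5) + 11)**2 = (3*(-10 - 3/5)/(33/5) + 11)**2 = (3*(5/33)*(-53/5) + 11)**2 = (-53/11 + 11)**2 = (68/11)**2 = 4624/121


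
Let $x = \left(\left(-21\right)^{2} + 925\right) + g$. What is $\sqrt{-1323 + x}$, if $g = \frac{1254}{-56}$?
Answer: $\frac{\sqrt{4039}}{14} \approx 4.5395$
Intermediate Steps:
$g = - \frac{627}{28}$ ($g = 1254 \left(- \frac{1}{56}\right) = - \frac{627}{28} \approx -22.393$)
$x = \frac{37621}{28}$ ($x = \left(\left(-21\right)^{2} + 925\right) - \frac{627}{28} = \left(441 + 925\right) - \frac{627}{28} = 1366 - \frac{627}{28} = \frac{37621}{28} \approx 1343.6$)
$\sqrt{-1323 + x} = \sqrt{-1323 + \frac{37621}{28}} = \sqrt{\frac{577}{28}} = \frac{\sqrt{4039}}{14}$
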